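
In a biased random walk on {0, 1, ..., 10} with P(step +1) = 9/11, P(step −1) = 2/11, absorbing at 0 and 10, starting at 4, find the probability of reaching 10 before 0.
P(hit 10 before 0) = (1 − (2/9)^4) / (1 − (2/9)^10) = 45172485/45282901

Let u_k denote P(reach 10 before 0 | start at k). Boundary: u_0 = 0, u_10 = 1. Recurrence: u_k = 9/11·u_{k+1} + 2/11·u_{k-1} for 1 ≤ k ≤ 9. Try u_k = A + B·r^k with r = q/p = (2/11)/(9/11) = 2/9. Substitution satisfies the recurrence; boundary conditions give:
  u_k = (1 − r^k) / (1 − r^N) = (1 − (2/9)^4) / (1 − (2/9)^10) = 45172485/45282901.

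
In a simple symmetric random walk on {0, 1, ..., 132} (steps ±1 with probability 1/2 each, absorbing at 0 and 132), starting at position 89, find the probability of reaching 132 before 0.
P(hit 132 before 0) = 89/132

Let u_k = P(hit 132 before 0 | start at k). Then u_0 = 0, u_132 = 1, and u_k = u_{k-1}/2 + u_{k+1}/2 for 1 ≤ k ≤ 131. This harmonic recurrence is solved by u_k = k/132, giving u_89 = 89/132.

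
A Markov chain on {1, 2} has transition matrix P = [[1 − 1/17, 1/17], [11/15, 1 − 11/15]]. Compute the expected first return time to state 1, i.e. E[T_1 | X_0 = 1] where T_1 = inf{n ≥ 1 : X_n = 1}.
E[T_1 | X_0 = 1] = 1/π_1 = 202/187

For an irreducible recurrent Markov chain with stationary distribution π, E[T_i | X_0 = i] = 1/π_i (Kac's formula). Here π_1 = (11/15)/(1/17 + 11/15) = (11/15)/(202/255) = 187/202, so E[T_1 | X_0 = 1] = 1/π_1 = (1/17 + 11/15)/(11/15) = (202/255)/(11/15) = 202/187.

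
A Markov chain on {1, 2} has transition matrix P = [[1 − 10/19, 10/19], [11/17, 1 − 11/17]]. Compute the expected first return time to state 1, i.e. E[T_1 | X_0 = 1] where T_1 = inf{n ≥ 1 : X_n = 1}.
E[T_1 | X_0 = 1] = 1/π_1 = 379/209

For an irreducible recurrent Markov chain with stationary distribution π, E[T_i | X_0 = i] = 1/π_i (Kac's formula). Here π_1 = (11/17)/(10/19 + 11/17) = (11/17)/(379/323) = 209/379, so E[T_1 | X_0 = 1] = 1/π_1 = (10/19 + 11/17)/(11/17) = (379/323)/(11/17) = 379/209.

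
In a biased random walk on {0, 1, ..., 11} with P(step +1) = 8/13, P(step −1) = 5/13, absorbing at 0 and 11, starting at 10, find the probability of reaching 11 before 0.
P(hit 11 before 0) = (1 − (5/8)^10) / (1 − (5/8)^11) = 2837269864/2847035489

Let u_k denote P(reach 11 before 0 | start at k). Boundary: u_0 = 0, u_11 = 1. Recurrence: u_k = 8/13·u_{k+1} + 5/13·u_{k-1} for 1 ≤ k ≤ 10. Try u_k = A + B·r^k with r = q/p = (5/13)/(8/13) = 5/8. Substitution satisfies the recurrence; boundary conditions give:
  u_k = (1 − r^k) / (1 − r^N) = (1 − (5/8)^10) / (1 − (5/8)^11) = 2837269864/2847035489.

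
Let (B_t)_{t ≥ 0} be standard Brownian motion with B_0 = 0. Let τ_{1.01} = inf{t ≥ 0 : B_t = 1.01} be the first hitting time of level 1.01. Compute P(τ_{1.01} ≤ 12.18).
P(τ_{1.01} ≤ 12.18) = 2(1 − Φ(1.01/√12.18)) = 2(1 − Φ(0.2894)) ≈ 0.7723

By the reflection principle for standard BM, P(τ_b ≤ t) = 2 · P(B_t ≥ b). Since B_t ~ N(0, t), P(B_t ≥ 1.01) = 1 − Φ(1.01/√t) = 1 − Φ(1.01/√12.18) = 1 − Φ(0.2894) ≈ 0.38614. Doubling: P(τ_{1.01} ≤ 12.18) ≈ 2 · 0.38614 = 0.77228 ≈ 0.7723.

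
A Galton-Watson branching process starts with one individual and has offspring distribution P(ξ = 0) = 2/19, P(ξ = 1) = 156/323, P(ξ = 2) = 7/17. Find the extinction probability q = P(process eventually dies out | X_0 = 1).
q = 34/133

The pgf is f(s) = 2/19 + 156/323·s + 7/17·s². The extinction probability q is the smallest fixed point of f in [0, 1]. Setting s = f(s):
  7/17·s² + (156/323 − 1)·s + 2/19 = 0
  7/17·s² − (2/19 + 7/17)·s + 2/19 = 0
which factors as (s − 1)·(7/17·s − 2/19) = 0, giving roots s = 1 and s = (2/19)/(7/17) = 34/133.
Mean offspring μ = 156/323 + 2·7/17 = 422/323 > 1 (supercritical), so q < 1. The extinction probability is the smaller root: q = (2/19)/(7/17) = 34/133.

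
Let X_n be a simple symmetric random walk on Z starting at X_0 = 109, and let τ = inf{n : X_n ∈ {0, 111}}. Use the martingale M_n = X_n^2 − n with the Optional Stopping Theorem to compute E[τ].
E[τ] = 218

M_n = X_n^2 − n is a martingale (since E[X_{n+1}^2 | F_n] = X_n^2 + 1). By OST (τ has finite mean in a bounded region), E[M_τ] = E[M_0] = X_0^2 − 0 = 109^2 = 11881. Also E[M_τ] = E[X_τ^2] − E[τ]. The walk exits at 0 or 111, with P(hit 111 first) = 109/111, so E[X_τ^2] = 111^2 · 109/111 + 0 = 12099. Thus E[τ] = E[X_τ^2] − E[M_τ] = 12099 − 11881 = 218 = 109(111 − 109) = 218.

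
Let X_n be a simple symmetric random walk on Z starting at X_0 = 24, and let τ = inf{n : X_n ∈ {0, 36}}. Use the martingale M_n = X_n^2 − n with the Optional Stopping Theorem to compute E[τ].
E[τ] = 288

M_n = X_n^2 − n is a martingale (since E[X_{n+1}^2 | F_n] = X_n^2 + 1). By OST (τ has finite mean in a bounded region), E[M_τ] = E[M_0] = X_0^2 − 0 = 24^2 = 576. Also E[M_τ] = E[X_τ^2] − E[τ]. The walk exits at 0 or 36, with P(hit 36 first) = 24/36, so E[X_τ^2] = 36^2 · 24/36 + 0 = 864. Thus E[τ] = E[X_τ^2] − E[M_τ] = 864 − 576 = 288 = 24(36 − 24) = 288.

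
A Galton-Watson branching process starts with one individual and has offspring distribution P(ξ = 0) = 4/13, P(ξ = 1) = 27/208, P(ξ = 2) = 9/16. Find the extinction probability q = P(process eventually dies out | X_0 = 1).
q = 64/117

The pgf is f(s) = 4/13 + 27/208·s + 9/16·s². The extinction probability q is the smallest fixed point of f in [0, 1]. Setting s = f(s):
  9/16·s² + (27/208 − 1)·s + 4/13 = 0
  9/16·s² − (4/13 + 9/16)·s + 4/13 = 0
which factors as (s − 1)·(9/16·s − 4/13) = 0, giving roots s = 1 and s = (4/13)/(9/16) = 64/117.
Mean offspring μ = 27/208 + 2·9/16 = 261/208 > 1 (supercritical), so q < 1. The extinction probability is the smaller root: q = (4/13)/(9/16) = 64/117.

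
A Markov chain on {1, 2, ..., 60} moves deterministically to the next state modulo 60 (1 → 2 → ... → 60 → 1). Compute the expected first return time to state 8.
E[T_8 | X_0 = 8] = 60

The chain cycles deterministically, so starting at state 8 it returns in exactly 60 steps. Equivalently, the stationary distribution is uniform π_j = 1/60 for every state j, so by Kac's formula E[T_8] = 1/π_8 = 60.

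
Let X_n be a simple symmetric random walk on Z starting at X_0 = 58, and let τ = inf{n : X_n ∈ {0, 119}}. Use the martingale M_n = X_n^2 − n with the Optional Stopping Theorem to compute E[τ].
E[τ] = 3538

M_n = X_n^2 − n is a martingale (since E[X_{n+1}^2 | F_n] = X_n^2 + 1). By OST (τ has finite mean in a bounded region), E[M_τ] = E[M_0] = X_0^2 − 0 = 58^2 = 3364. Also E[M_τ] = E[X_τ^2] − E[τ]. The walk exits at 0 or 119, with P(hit 119 first) = 58/119, so E[X_τ^2] = 119^2 · 58/119 + 0 = 6902. Thus E[τ] = E[X_τ^2] − E[M_τ] = 6902 − 3364 = 3538 = 58(119 − 58) = 3538.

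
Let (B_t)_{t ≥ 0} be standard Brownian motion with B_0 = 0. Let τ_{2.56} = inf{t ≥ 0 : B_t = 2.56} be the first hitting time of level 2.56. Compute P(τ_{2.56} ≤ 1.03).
P(τ_{2.56} ≤ 1.03) = 2(1 − Φ(2.56/√1.03)) = 2(1 − Φ(2.5224)) ≈ 0.0117

By the reflection principle for standard BM, P(τ_b ≤ t) = 2 · P(B_t ≥ b). Since B_t ~ N(0, t), P(B_t ≥ 2.56) = 1 − Φ(2.56/√t) = 1 − Φ(2.56/√1.03) = 1 − Φ(2.5224) ≈ 0.00583. Doubling: P(τ_{2.56} ≤ 1.03) ≈ 2 · 0.00583 = 0.01166 ≈ 0.0117.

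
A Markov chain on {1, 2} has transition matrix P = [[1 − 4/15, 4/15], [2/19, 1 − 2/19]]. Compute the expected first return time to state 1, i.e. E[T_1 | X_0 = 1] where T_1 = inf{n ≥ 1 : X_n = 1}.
E[T_1 | X_0 = 1] = 1/π_1 = 53/15

For an irreducible recurrent Markov chain with stationary distribution π, E[T_i | X_0 = i] = 1/π_i (Kac's formula). Here π_1 = (2/19)/(4/15 + 2/19) = (2/19)/(106/285) = 15/53, so E[T_1 | X_0 = 1] = 1/π_1 = (4/15 + 2/19)/(2/19) = (106/285)/(2/19) = 53/15.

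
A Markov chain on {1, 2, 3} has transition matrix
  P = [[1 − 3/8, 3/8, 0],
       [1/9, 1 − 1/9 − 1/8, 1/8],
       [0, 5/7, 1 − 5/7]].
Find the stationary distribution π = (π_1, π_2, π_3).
π = (320/1589, 1080/1589, 27/227)

This is a birth-death chain on three states, which satisfies detailed balance: π_1 · P_{12} = π_2 · P_{21} and π_2 · P_{23} = π_3 · P_{32}.
From π_1 · 3/8 = π_2 · 1/9: π_2/π_1 = (3/8)/(1/9) = 27/8.
From π_2 · 1/8 = π_3 · 5/7: π_3/π_2 = (1/8)/(5/7) = 7/40.
Take π_1 proportional to 1; then unnormalized π = (1, 27/8, 189/320). Normalize by dividing by the sum 1589/320:
  π = (320/1589, 1080/1589, 27/227).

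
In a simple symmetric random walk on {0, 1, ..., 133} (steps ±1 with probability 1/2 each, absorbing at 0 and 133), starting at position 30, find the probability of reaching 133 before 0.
P(hit 133 before 0) = 30/133

Let u_k = P(hit 133 before 0 | start at k). Then u_0 = 0, u_133 = 1, and u_k = u_{k-1}/2 + u_{k+1}/2 for 1 ≤ k ≤ 132. This harmonic recurrence is solved by u_k = k/133, giving u_30 = 30/133.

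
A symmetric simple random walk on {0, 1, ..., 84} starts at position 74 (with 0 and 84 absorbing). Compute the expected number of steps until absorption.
E[τ | X_0 = 74] = 740

Let v_k = E[τ | X_0 = k]. Boundary: v_0 = v_84 = 0. Recurrence: v_k = 1 + (v_{k-1} + v_{k+1})/2 for 1 ≤ k ≤ 83. The particular solution to v_k − (v_{k-1} + v_{k+1})/2 = 1 is v_k = −k^2. Adding homogeneous solution A + B k and matching boundaries gives v_k = k (84 − k). Substituting k = 74: v_74 = 74 · 10 = 740.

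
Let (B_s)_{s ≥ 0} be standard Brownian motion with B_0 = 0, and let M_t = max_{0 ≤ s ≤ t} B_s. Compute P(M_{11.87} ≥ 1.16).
P(M_{11.87} ≥ 1.16) = 2·P(B_{11.87} ≥ 1.16) = 2(1 − Φ(1.16/√11.87)) ≈ 0.7363

By the reflection principle for Brownian motion, P(M_t ≥ a) = 2 · P(B_t ≥ a) for a ≥ 0. Since B_t ~ N(0, t), P(B_t ≥ 1.16) = 1 − Φ(1.16/√t) = 1 − Φ(1.16/√11.87) = 1 − Φ(0.3367). So
  P(M_{11.87} ≥ 1.16) = 2(1 − Φ(0.3367)) ≈ 0.7363.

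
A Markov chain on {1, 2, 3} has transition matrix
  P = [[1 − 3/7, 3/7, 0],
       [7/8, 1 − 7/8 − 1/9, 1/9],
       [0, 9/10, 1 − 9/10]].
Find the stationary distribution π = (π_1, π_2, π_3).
π = (189/293, 648/2051, 80/2051)

This is a birth-death chain on three states, which satisfies detailed balance: π_1 · P_{12} = π_2 · P_{21} and π_2 · P_{23} = π_3 · P_{32}.
From π_1 · 3/7 = π_2 · 7/8: π_2/π_1 = (3/7)/(7/8) = 24/49.
From π_2 · 1/9 = π_3 · 9/10: π_3/π_2 = (1/9)/(9/10) = 10/81.
Take π_1 proportional to 1; then unnormalized π = (1, 24/49, 80/1323). Normalize by dividing by the sum 293/189:
  π = (189/293, 648/2051, 80/2051).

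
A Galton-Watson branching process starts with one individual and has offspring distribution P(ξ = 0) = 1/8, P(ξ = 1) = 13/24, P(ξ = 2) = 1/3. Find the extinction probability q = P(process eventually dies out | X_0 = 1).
q = 3/8

The pgf is f(s) = 1/8 + 13/24·s + 1/3·s². The extinction probability q is the smallest fixed point of f in [0, 1]. Setting s = f(s):
  1/3·s² + (13/24 − 1)·s + 1/8 = 0
  1/3·s² − (1/8 + 1/3)·s + 1/8 = 0
which factors as (s − 1)·(1/3·s − 1/8) = 0, giving roots s = 1 and s = (1/8)/(1/3) = 3/8.
Mean offspring μ = 13/24 + 2·1/3 = 29/24 > 1 (supercritical), so q < 1. The extinction probability is the smaller root: q = (1/8)/(1/3) = 3/8.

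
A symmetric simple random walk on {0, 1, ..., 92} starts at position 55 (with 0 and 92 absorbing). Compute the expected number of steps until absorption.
E[τ | X_0 = 55] = 2035

Let v_k = E[τ | X_0 = k]. Boundary: v_0 = v_92 = 0. Recurrence: v_k = 1 + (v_{k-1} + v_{k+1})/2 for 1 ≤ k ≤ 91. The particular solution to v_k − (v_{k-1} + v_{k+1})/2 = 1 is v_k = −k^2. Adding homogeneous solution A + B k and matching boundaries gives v_k = k (92 − k). Substituting k = 55: v_55 = 55 · 37 = 2035.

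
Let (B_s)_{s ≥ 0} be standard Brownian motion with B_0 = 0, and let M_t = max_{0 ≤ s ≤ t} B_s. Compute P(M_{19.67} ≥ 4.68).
P(M_{19.67} ≥ 4.68) = 2·P(B_{19.67} ≥ 4.68) = 2(1 − Φ(4.68/√19.67)) ≈ 0.2913

By the reflection principle for Brownian motion, P(M_t ≥ a) = 2 · P(B_t ≥ a) for a ≥ 0. Since B_t ~ N(0, t), P(B_t ≥ 4.68) = 1 − Φ(4.68/√t) = 1 − Φ(4.68/√19.67) = 1 − Φ(1.0552). So
  P(M_{19.67} ≥ 4.68) = 2(1 − Φ(1.0552)) ≈ 0.2913.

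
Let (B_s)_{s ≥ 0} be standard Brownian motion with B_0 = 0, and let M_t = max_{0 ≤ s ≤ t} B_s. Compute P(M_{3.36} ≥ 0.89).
P(M_{3.36} ≥ 0.89) = 2·P(B_{3.36} ≥ 0.89) = 2(1 − Φ(0.89/√3.36)) ≈ 0.6273

By the reflection principle for Brownian motion, P(M_t ≥ a) = 2 · P(B_t ≥ a) for a ≥ 0. Since B_t ~ N(0, t), P(B_t ≥ 0.89) = 1 − Φ(0.89/√t) = 1 − Φ(0.89/√3.36) = 1 − Φ(0.4855). So
  P(M_{3.36} ≥ 0.89) = 2(1 − Φ(0.4855)) ≈ 0.6273.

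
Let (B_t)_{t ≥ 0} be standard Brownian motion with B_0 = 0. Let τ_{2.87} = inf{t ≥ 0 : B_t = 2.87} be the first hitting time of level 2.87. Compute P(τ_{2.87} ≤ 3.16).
P(τ_{2.87} ≤ 3.16) = 2(1 − Φ(2.87/√3.16)) = 2(1 − Φ(1.6145)) ≈ 0.1064

By the reflection principle for standard BM, P(τ_b ≤ t) = 2 · P(B_t ≥ b). Since B_t ~ N(0, t), P(B_t ≥ 2.87) = 1 − Φ(2.87/√t) = 1 − Φ(2.87/√3.16) = 1 − Φ(1.6145) ≈ 0.05321. Doubling: P(τ_{2.87} ≤ 3.16) ≈ 2 · 0.05321 = 0.10642 ≈ 0.1064.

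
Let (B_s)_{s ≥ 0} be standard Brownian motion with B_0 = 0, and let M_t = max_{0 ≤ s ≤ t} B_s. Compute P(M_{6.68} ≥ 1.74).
P(M_{6.68} ≥ 1.74) = 2·P(B_{6.68} ≥ 1.74) = 2(1 − Φ(1.74/√6.68)) ≈ 0.5008

By the reflection principle for Brownian motion, P(M_t ≥ a) = 2 · P(B_t ≥ a) for a ≥ 0. Since B_t ~ N(0, t), P(B_t ≥ 1.74) = 1 − Φ(1.74/√t) = 1 − Φ(1.74/√6.68) = 1 − Φ(0.6732). So
  P(M_{6.68} ≥ 1.74) = 2(1 − Φ(0.6732)) ≈ 0.5008.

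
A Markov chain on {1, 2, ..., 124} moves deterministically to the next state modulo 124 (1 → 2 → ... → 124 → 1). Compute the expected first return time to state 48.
E[T_48 | X_0 = 48] = 124

The chain cycles deterministically, so starting at state 48 it returns in exactly 124 steps. Equivalently, the stationary distribution is uniform π_j = 1/124 for every state j, so by Kac's formula E[T_48] = 1/π_48 = 124.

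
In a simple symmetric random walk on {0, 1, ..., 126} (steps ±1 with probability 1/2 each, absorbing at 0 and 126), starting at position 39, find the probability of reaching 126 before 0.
P(hit 126 before 0) = 39/126 = 13/42

Let u_k = P(hit 126 before 0 | start at k). Then u_0 = 0, u_126 = 1, and u_k = u_{k-1}/2 + u_{k+1}/2 for 1 ≤ k ≤ 125. This harmonic recurrence is solved by u_k = k/126, giving u_39 = 39/126 = 13/42.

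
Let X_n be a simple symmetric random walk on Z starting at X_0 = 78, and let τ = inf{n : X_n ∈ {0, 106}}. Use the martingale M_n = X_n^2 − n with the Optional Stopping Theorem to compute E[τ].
E[τ] = 2184

M_n = X_n^2 − n is a martingale (since E[X_{n+1}^2 | F_n] = X_n^2 + 1). By OST (τ has finite mean in a bounded region), E[M_τ] = E[M_0] = X_0^2 − 0 = 78^2 = 6084. Also E[M_τ] = E[X_τ^2] − E[τ]. The walk exits at 0 or 106, with P(hit 106 first) = 78/106, so E[X_τ^2] = 106^2 · 78/106 + 0 = 8268. Thus E[τ] = E[X_τ^2] − E[M_τ] = 8268 − 6084 = 2184 = 78(106 − 78) = 2184.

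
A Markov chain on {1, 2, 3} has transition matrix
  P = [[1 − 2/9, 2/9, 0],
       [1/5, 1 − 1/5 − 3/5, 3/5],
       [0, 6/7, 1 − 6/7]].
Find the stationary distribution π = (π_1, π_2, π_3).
π = (9/26, 5/13, 7/26)

This is a birth-death chain on three states, which satisfies detailed balance: π_1 · P_{12} = π_2 · P_{21} and π_2 · P_{23} = π_3 · P_{32}.
From π_1 · 2/9 = π_2 · 1/5: π_2/π_1 = (2/9)/(1/5) = 10/9.
From π_2 · 3/5 = π_3 · 6/7: π_3/π_2 = (3/5)/(6/7) = 7/10.
Take π_1 proportional to 1; then unnormalized π = (1, 10/9, 7/9). Normalize by dividing by the sum 26/9:
  π = (9/26, 5/13, 7/26).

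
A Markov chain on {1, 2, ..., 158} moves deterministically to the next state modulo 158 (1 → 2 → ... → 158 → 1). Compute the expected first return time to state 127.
E[T_127 | X_0 = 127] = 158

The chain cycles deterministically, so starting at state 127 it returns in exactly 158 steps. Equivalently, the stationary distribution is uniform π_j = 1/158 for every state j, so by Kac's formula E[T_127] = 1/π_127 = 158.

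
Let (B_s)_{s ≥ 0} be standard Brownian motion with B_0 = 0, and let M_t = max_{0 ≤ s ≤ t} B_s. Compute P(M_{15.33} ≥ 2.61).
P(M_{15.33} ≥ 2.61) = 2·P(B_{15.33} ≥ 2.61) = 2(1 − Φ(2.61/√15.33)) ≈ 0.5050

By the reflection principle for Brownian motion, P(M_t ≥ a) = 2 · P(B_t ≥ a) for a ≥ 0. Since B_t ~ N(0, t), P(B_t ≥ 2.61) = 1 − Φ(2.61/√t) = 1 − Φ(2.61/√15.33) = 1 − Φ(0.6666). So
  P(M_{15.33} ≥ 2.61) = 2(1 − Φ(0.6666)) ≈ 0.5050.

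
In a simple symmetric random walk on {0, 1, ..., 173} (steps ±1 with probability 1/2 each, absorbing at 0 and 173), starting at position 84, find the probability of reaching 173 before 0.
P(hit 173 before 0) = 84/173

Let u_k = P(hit 173 before 0 | start at k). Then u_0 = 0, u_173 = 1, and u_k = u_{k-1}/2 + u_{k+1}/2 for 1 ≤ k ≤ 172. This harmonic recurrence is solved by u_k = k/173, giving u_84 = 84/173.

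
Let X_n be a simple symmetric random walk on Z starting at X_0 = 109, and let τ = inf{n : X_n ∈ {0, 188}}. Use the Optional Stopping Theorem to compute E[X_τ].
E[X_τ] = 109

X_n is a martingale and τ is a bounded-mean stopping time (indeed τ is finite a.s. with bounded expectation since the walk is in a bounded region). By the OST, E[X_τ] = E[X_0] = 109. Equivalently: E[X_τ] = 188 · P(hit 188 first) + 0 · P(hit 0 first) = 188 · (109/188) = 109.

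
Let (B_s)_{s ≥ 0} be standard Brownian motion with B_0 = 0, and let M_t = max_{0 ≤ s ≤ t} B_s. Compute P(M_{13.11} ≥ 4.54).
P(M_{13.11} ≥ 4.54) = 2·P(B_{13.11} ≥ 4.54) = 2(1 − Φ(4.54/√13.11)) ≈ 0.2099

By the reflection principle for Brownian motion, P(M_t ≥ a) = 2 · P(B_t ≥ a) for a ≥ 0. Since B_t ~ N(0, t), P(B_t ≥ 4.54) = 1 − Φ(4.54/√t) = 1 − Φ(4.54/√13.11) = 1 − Φ(1.2539). So
  P(M_{13.11} ≥ 4.54) = 2(1 − Φ(1.2539)) ≈ 0.2099.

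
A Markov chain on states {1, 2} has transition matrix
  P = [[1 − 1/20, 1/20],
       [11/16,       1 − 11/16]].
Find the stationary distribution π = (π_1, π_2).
π_1 = 55/59, π_2 = 4/59

Solve πP = π with π_1 + π_2 = 1. From πP = π: π_1 · (1 − 1/20) + π_2 · 11/16 = π_1 ⇒ π_2 · 11/16 = π_1 · 1/20 ⇒ π_2/π_1 = (1/20)/(11/16) = 4/55. Together with π_1 + π_2 = 1:
  π_1 = (11/16)/(1/20 + 11/16) = (11/16)/(59/80) = 55/59,
  π_2 = (1/20)/(1/20 + 11/16) = (1/20)/(59/80) = 4/59.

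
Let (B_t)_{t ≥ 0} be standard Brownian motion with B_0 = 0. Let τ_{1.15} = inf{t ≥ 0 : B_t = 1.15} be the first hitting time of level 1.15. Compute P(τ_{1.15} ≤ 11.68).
P(τ_{1.15} ≤ 11.68) = 2(1 − Φ(1.15/√11.68)) = 2(1 − Φ(0.3365)) ≈ 0.7365

By the reflection principle for standard BM, P(τ_b ≤ t) = 2 · P(B_t ≥ b). Since B_t ~ N(0, t), P(B_t ≥ 1.15) = 1 − Φ(1.15/√t) = 1 − Φ(1.15/√11.68) = 1 − Φ(0.3365) ≈ 0.36825. Doubling: P(τ_{1.15} ≤ 11.68) ≈ 2 · 0.36825 = 0.73650 ≈ 0.7365.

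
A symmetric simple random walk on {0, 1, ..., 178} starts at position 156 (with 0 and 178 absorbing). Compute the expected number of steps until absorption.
E[τ | X_0 = 156] = 3432

Let v_k = E[τ | X_0 = k]. Boundary: v_0 = v_178 = 0. Recurrence: v_k = 1 + (v_{k-1} + v_{k+1})/2 for 1 ≤ k ≤ 177. The particular solution to v_k − (v_{k-1} + v_{k+1})/2 = 1 is v_k = −k^2. Adding homogeneous solution A + B k and matching boundaries gives v_k = k (178 − k). Substituting k = 156: v_156 = 156 · 22 = 3432.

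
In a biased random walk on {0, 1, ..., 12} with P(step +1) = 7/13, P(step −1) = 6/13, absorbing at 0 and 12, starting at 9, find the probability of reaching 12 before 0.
P(hit 12 before 0) = (1 − (6/7)^9) / (1 − (6/7)^12) = 81768799/91846495

Let u_k denote P(reach 12 before 0 | start at k). Boundary: u_0 = 0, u_12 = 1. Recurrence: u_k = 7/13·u_{k+1} + 6/13·u_{k-1} for 1 ≤ k ≤ 11. Try u_k = A + B·r^k with r = q/p = (6/13)/(7/13) = 6/7. Substitution satisfies the recurrence; boundary conditions give:
  u_k = (1 − r^k) / (1 − r^N) = (1 − (6/7)^9) / (1 − (6/7)^12) = 81768799/91846495.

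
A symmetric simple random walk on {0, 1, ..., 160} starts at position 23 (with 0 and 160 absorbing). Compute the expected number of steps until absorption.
E[τ | X_0 = 23] = 3151

Let v_k = E[τ | X_0 = k]. Boundary: v_0 = v_160 = 0. Recurrence: v_k = 1 + (v_{k-1} + v_{k+1})/2 for 1 ≤ k ≤ 159. The particular solution to v_k − (v_{k-1} + v_{k+1})/2 = 1 is v_k = −k^2. Adding homogeneous solution A + B k and matching boundaries gives v_k = k (160 − k). Substituting k = 23: v_23 = 23 · 137 = 3151.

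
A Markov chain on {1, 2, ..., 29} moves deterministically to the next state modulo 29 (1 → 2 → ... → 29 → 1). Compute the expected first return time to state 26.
E[T_26 | X_0 = 26] = 29

The chain cycles deterministically, so starting at state 26 it returns in exactly 29 steps. Equivalently, the stationary distribution is uniform π_j = 1/29 for every state j, so by Kac's formula E[T_26] = 1/π_26 = 29.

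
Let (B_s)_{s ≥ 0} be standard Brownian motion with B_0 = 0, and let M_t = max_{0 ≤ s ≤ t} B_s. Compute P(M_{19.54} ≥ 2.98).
P(M_{19.54} ≥ 2.98) = 2·P(B_{19.54} ≥ 2.98) = 2(1 − Φ(2.98/√19.54)) ≈ 0.5002

By the reflection principle for Brownian motion, P(M_t ≥ a) = 2 · P(B_t ≥ a) for a ≥ 0. Since B_t ~ N(0, t), P(B_t ≥ 2.98) = 1 − Φ(2.98/√t) = 1 − Φ(2.98/√19.54) = 1 − Φ(0.6741). So
  P(M_{19.54} ≥ 2.98) = 2(1 − Φ(0.6741)) ≈ 0.5002.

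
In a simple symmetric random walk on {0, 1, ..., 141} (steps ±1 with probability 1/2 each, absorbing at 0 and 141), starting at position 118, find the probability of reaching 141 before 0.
P(hit 141 before 0) = 118/141

Let u_k = P(hit 141 before 0 | start at k). Then u_0 = 0, u_141 = 1, and u_k = u_{k-1}/2 + u_{k+1}/2 for 1 ≤ k ≤ 140. This harmonic recurrence is solved by u_k = k/141, giving u_118 = 118/141.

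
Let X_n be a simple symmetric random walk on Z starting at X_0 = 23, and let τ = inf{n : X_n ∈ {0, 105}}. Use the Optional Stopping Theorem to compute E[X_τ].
E[X_τ] = 23

X_n is a martingale and τ is a bounded-mean stopping time (indeed τ is finite a.s. with bounded expectation since the walk is in a bounded region). By the OST, E[X_τ] = E[X_0] = 23. Equivalently: E[X_τ] = 105 · P(hit 105 first) + 0 · P(hit 0 first) = 105 · (23/105) = 23.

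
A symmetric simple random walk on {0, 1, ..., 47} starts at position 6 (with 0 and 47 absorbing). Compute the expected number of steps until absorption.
E[τ | X_0 = 6] = 246

Let v_k = E[τ | X_0 = k]. Boundary: v_0 = v_47 = 0. Recurrence: v_k = 1 + (v_{k-1} + v_{k+1})/2 for 1 ≤ k ≤ 46. The particular solution to v_k − (v_{k-1} + v_{k+1})/2 = 1 is v_k = −k^2. Adding homogeneous solution A + B k and matching boundaries gives v_k = k (47 − k). Substituting k = 6: v_6 = 6 · 41 = 246.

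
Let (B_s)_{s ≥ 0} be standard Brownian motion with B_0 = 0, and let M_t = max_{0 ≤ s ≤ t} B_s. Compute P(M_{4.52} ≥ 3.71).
P(M_{4.52} ≥ 3.71) = 2·P(B_{4.52} ≥ 3.71) = 2(1 − Φ(3.71/√4.52)) ≈ 0.0810

By the reflection principle for Brownian motion, P(M_t ≥ a) = 2 · P(B_t ≥ a) for a ≥ 0. Since B_t ~ N(0, t), P(B_t ≥ 3.71) = 1 − Φ(3.71/√t) = 1 − Φ(3.71/√4.52) = 1 − Φ(1.7450). So
  P(M_{4.52} ≥ 3.71) = 2(1 − Φ(1.7450)) ≈ 0.0810.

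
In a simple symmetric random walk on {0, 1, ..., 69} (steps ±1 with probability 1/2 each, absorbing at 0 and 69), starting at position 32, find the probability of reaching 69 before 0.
P(hit 69 before 0) = 32/69

Let u_k = P(hit 69 before 0 | start at k). Then u_0 = 0, u_69 = 1, and u_k = u_{k-1}/2 + u_{k+1}/2 for 1 ≤ k ≤ 68. This harmonic recurrence is solved by u_k = k/69, giving u_32 = 32/69.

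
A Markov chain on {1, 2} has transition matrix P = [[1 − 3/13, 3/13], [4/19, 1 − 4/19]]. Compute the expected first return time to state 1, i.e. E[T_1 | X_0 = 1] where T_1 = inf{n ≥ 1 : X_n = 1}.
E[T_1 | X_0 = 1] = 1/π_1 = 109/52

For an irreducible recurrent Markov chain with stationary distribution π, E[T_i | X_0 = i] = 1/π_i (Kac's formula). Here π_1 = (4/19)/(3/13 + 4/19) = (4/19)/(109/247) = 52/109, so E[T_1 | X_0 = 1] = 1/π_1 = (3/13 + 4/19)/(4/19) = (109/247)/(4/19) = 109/52.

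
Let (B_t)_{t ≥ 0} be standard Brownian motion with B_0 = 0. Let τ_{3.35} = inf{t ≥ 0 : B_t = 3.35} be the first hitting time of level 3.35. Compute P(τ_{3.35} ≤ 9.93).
P(τ_{3.35} ≤ 9.93) = 2(1 − Φ(3.35/√9.93)) = 2(1 − Φ(1.0631)) ≈ 0.2877

By the reflection principle for standard BM, P(τ_b ≤ t) = 2 · P(B_t ≥ b). Since B_t ~ N(0, t), P(B_t ≥ 3.35) = 1 − Φ(3.35/√t) = 1 − Φ(3.35/√9.93) = 1 − Φ(1.0631) ≈ 0.14387. Doubling: P(τ_{3.35} ≤ 9.93) ≈ 2 · 0.14387 = 0.28774 ≈ 0.2877.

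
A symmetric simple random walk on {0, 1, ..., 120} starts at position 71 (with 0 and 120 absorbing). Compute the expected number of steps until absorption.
E[τ | X_0 = 71] = 3479

Let v_k = E[τ | X_0 = k]. Boundary: v_0 = v_120 = 0. Recurrence: v_k = 1 + (v_{k-1} + v_{k+1})/2 for 1 ≤ k ≤ 119. The particular solution to v_k − (v_{k-1} + v_{k+1})/2 = 1 is v_k = −k^2. Adding homogeneous solution A + B k and matching boundaries gives v_k = k (120 − k). Substituting k = 71: v_71 = 71 · 49 = 3479.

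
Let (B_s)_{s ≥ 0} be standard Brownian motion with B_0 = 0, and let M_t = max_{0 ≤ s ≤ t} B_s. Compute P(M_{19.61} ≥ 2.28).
P(M_{19.61} ≥ 2.28) = 2·P(B_{19.61} ≥ 2.28) = 2(1 − Φ(2.28/√19.61)) ≈ 0.6066

By the reflection principle for Brownian motion, P(M_t ≥ a) = 2 · P(B_t ≥ a) for a ≥ 0. Since B_t ~ N(0, t), P(B_t ≥ 2.28) = 1 − Φ(2.28/√t) = 1 − Φ(2.28/√19.61) = 1 − Φ(0.5149). So
  P(M_{19.61} ≥ 2.28) = 2(1 − Φ(0.5149)) ≈ 0.6066.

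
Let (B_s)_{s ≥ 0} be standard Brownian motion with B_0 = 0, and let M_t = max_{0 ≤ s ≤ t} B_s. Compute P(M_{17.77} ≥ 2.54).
P(M_{17.77} ≥ 2.54) = 2·P(B_{17.77} ≥ 2.54) = 2(1 − Φ(2.54/√17.77)) ≈ 0.5468

By the reflection principle for Brownian motion, P(M_t ≥ a) = 2 · P(B_t ≥ a) for a ≥ 0. Since B_t ~ N(0, t), P(B_t ≥ 2.54) = 1 − Φ(2.54/√t) = 1 − Φ(2.54/√17.77) = 1 − Φ(0.6025). So
  P(M_{17.77} ≥ 2.54) = 2(1 − Φ(0.6025)) ≈ 0.5468.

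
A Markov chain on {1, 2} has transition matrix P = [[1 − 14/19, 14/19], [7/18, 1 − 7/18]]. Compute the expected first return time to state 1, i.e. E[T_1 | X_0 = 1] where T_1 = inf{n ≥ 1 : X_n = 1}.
E[T_1 | X_0 = 1] = 1/π_1 = 55/19

For an irreducible recurrent Markov chain with stationary distribution π, E[T_i | X_0 = i] = 1/π_i (Kac's formula). Here π_1 = (7/18)/(14/19 + 7/18) = (7/18)/(385/342) = 19/55, so E[T_1 | X_0 = 1] = 1/π_1 = (14/19 + 7/18)/(7/18) = (385/342)/(7/18) = 55/19.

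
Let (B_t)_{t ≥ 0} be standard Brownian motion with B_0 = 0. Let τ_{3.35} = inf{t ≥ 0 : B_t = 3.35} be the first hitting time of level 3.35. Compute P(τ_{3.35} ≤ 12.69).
P(τ_{3.35} ≤ 12.69) = 2(1 − Φ(3.35/√12.69)) = 2(1 − Φ(0.9404)) ≈ 0.3470

By the reflection principle for standard BM, P(τ_b ≤ t) = 2 · P(B_t ≥ b). Since B_t ~ N(0, t), P(B_t ≥ 3.35) = 1 − Φ(3.35/√t) = 1 − Φ(3.35/√12.69) = 1 − Φ(0.9404) ≈ 0.17351. Doubling: P(τ_{3.35} ≤ 12.69) ≈ 2 · 0.17351 = 0.34702 ≈ 0.3470.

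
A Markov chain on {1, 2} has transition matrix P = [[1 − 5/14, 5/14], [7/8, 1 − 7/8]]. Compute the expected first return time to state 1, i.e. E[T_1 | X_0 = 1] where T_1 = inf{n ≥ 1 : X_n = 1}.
E[T_1 | X_0 = 1] = 1/π_1 = 69/49

For an irreducible recurrent Markov chain with stationary distribution π, E[T_i | X_0 = i] = 1/π_i (Kac's formula). Here π_1 = (7/8)/(5/14 + 7/8) = (7/8)/(69/56) = 49/69, so E[T_1 | X_0 = 1] = 1/π_1 = (5/14 + 7/8)/(7/8) = (69/56)/(7/8) = 69/49.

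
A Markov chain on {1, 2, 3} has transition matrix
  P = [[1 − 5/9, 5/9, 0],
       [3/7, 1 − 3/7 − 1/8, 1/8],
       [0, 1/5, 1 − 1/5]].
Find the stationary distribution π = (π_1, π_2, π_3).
π = (216/671, 280/671, 175/671)

This is a birth-death chain on three states, which satisfies detailed balance: π_1 · P_{12} = π_2 · P_{21} and π_2 · P_{23} = π_3 · P_{32}.
From π_1 · 5/9 = π_2 · 3/7: π_2/π_1 = (5/9)/(3/7) = 35/27.
From π_2 · 1/8 = π_3 · 1/5: π_3/π_2 = (1/8)/(1/5) = 5/8.
Take π_1 proportional to 1; then unnormalized π = (1, 35/27, 175/216). Normalize by dividing by the sum 671/216:
  π = (216/671, 280/671, 175/671).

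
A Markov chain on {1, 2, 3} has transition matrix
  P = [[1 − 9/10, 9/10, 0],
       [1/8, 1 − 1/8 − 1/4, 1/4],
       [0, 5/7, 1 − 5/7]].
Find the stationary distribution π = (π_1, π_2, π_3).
π = (25/268, 45/67, 63/268)

This is a birth-death chain on three states, which satisfies detailed balance: π_1 · P_{12} = π_2 · P_{21} and π_2 · P_{23} = π_3 · P_{32}.
From π_1 · 9/10 = π_2 · 1/8: π_2/π_1 = (9/10)/(1/8) = 36/5.
From π_2 · 1/4 = π_3 · 5/7: π_3/π_2 = (1/4)/(5/7) = 7/20.
Take π_1 proportional to 1; then unnormalized π = (1, 36/5, 63/25). Normalize by dividing by the sum 268/25:
  π = (25/268, 45/67, 63/268).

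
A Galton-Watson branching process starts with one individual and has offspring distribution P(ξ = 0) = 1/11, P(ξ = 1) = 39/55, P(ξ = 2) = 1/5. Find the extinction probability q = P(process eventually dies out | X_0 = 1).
q = 5/11

The pgf is f(s) = 1/11 + 39/55·s + 1/5·s². The extinction probability q is the smallest fixed point of f in [0, 1]. Setting s = f(s):
  1/5·s² + (39/55 − 1)·s + 1/11 = 0
  1/5·s² − (1/11 + 1/5)·s + 1/11 = 0
which factors as (s − 1)·(1/5·s − 1/11) = 0, giving roots s = 1 and s = (1/11)/(1/5) = 5/11.
Mean offspring μ = 39/55 + 2·1/5 = 61/55 > 1 (supercritical), so q < 1. The extinction probability is the smaller root: q = (1/11)/(1/5) = 5/11.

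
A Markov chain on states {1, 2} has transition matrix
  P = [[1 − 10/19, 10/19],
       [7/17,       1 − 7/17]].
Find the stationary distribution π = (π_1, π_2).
π_1 = 133/303, π_2 = 170/303

Solve πP = π with π_1 + π_2 = 1. From πP = π: π_1 · (1 − 10/19) + π_2 · 7/17 = π_1 ⇒ π_2 · 7/17 = π_1 · 10/19 ⇒ π_2/π_1 = (10/19)/(7/17) = 170/133. Together with π_1 + π_2 = 1:
  π_1 = (7/17)/(10/19 + 7/17) = (7/17)/(303/323) = 133/303,
  π_2 = (10/19)/(10/19 + 7/17) = (10/19)/(303/323) = 170/303.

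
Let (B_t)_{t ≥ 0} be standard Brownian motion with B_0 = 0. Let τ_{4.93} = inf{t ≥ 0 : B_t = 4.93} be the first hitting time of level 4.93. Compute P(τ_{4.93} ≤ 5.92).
P(τ_{4.93} ≤ 5.92) = 2(1 − Φ(4.93/√5.92)) = 2(1 − Φ(2.0262)) ≈ 0.0427

By the reflection principle for standard BM, P(τ_b ≤ t) = 2 · P(B_t ≥ b). Since B_t ~ N(0, t), P(B_t ≥ 4.93) = 1 − Φ(4.93/√t) = 1 − Φ(4.93/√5.92) = 1 − Φ(2.0262) ≈ 0.02137. Doubling: P(τ_{4.93} ≤ 5.92) ≈ 2 · 0.02137 = 0.04274 ≈ 0.0427.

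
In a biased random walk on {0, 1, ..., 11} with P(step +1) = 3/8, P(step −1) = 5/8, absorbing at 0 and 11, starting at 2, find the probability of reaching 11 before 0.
P(hit 11 before 0) = (1 − (5/3)^2) / (1 − (5/3)^11) = 157464/24325489

Let u_k denote P(reach 11 before 0 | start at k). Boundary: u_0 = 0, u_11 = 1. Recurrence: u_k = 3/8·u_{k+1} + 5/8·u_{k-1} for 1 ≤ k ≤ 10. Try u_k = A + B·r^k with r = q/p = (5/8)/(3/8) = 5/3. Substitution satisfies the recurrence; boundary conditions give:
  u_k = (1 − r^k) / (1 − r^N) = (1 − (5/3)^2) / (1 − (5/3)^11) = 157464/24325489.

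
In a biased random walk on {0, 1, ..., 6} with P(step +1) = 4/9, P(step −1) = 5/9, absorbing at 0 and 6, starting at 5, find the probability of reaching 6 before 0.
P(hit 6 before 0) = (1 − (5/4)^5) / (1 − (5/4)^6) = 8404/11529

Let u_k denote P(reach 6 before 0 | start at k). Boundary: u_0 = 0, u_6 = 1. Recurrence: u_k = 4/9·u_{k+1} + 5/9·u_{k-1} for 1 ≤ k ≤ 5. Try u_k = A + B·r^k with r = q/p = (5/9)/(4/9) = 5/4. Substitution satisfies the recurrence; boundary conditions give:
  u_k = (1 − r^k) / (1 − r^N) = (1 − (5/4)^5) / (1 − (5/4)^6) = 8404/11529.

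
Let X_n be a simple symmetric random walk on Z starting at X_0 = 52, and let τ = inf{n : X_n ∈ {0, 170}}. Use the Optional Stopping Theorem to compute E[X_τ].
E[X_τ] = 52

X_n is a martingale and τ is a bounded-mean stopping time (indeed τ is finite a.s. with bounded expectation since the walk is in a bounded region). By the OST, E[X_τ] = E[X_0] = 52. Equivalently: E[X_τ] = 170 · P(hit 170 first) + 0 · P(hit 0 first) = 170 · (52/170) = 52.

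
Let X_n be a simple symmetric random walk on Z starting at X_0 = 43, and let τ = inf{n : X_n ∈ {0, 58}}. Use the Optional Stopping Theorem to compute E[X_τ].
E[X_τ] = 43

X_n is a martingale and τ is a bounded-mean stopping time (indeed τ is finite a.s. with bounded expectation since the walk is in a bounded region). By the OST, E[X_τ] = E[X_0] = 43. Equivalently: E[X_τ] = 58 · P(hit 58 first) + 0 · P(hit 0 first) = 58 · (43/58) = 43.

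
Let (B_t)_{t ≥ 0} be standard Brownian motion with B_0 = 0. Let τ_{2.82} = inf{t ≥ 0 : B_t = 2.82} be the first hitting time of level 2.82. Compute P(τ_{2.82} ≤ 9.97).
P(τ_{2.82} ≤ 9.97) = 2(1 − Φ(2.82/√9.97)) = 2(1 − Φ(0.8931)) ≈ 0.3718

By the reflection principle for standard BM, P(τ_b ≤ t) = 2 · P(B_t ≥ b). Since B_t ~ N(0, t), P(B_t ≥ 2.82) = 1 − Φ(2.82/√t) = 1 − Φ(2.82/√9.97) = 1 − Φ(0.8931) ≈ 0.18590. Doubling: P(τ_{2.82} ≤ 9.97) ≈ 2 · 0.18590 = 0.37180 ≈ 0.3718.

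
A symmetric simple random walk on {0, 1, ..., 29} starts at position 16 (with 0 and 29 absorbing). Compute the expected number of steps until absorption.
E[τ | X_0 = 16] = 208

Let v_k = E[τ | X_0 = k]. Boundary: v_0 = v_29 = 0. Recurrence: v_k = 1 + (v_{k-1} + v_{k+1})/2 for 1 ≤ k ≤ 28. The particular solution to v_k − (v_{k-1} + v_{k+1})/2 = 1 is v_k = −k^2. Adding homogeneous solution A + B k and matching boundaries gives v_k = k (29 − k). Substituting k = 16: v_16 = 16 · 13 = 208.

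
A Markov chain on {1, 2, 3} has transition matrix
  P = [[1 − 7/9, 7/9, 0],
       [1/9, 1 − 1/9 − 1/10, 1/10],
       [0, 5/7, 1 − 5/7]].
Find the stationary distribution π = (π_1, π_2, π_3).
π = (50/449, 350/449, 49/449)

This is a birth-death chain on three states, which satisfies detailed balance: π_1 · P_{12} = π_2 · P_{21} and π_2 · P_{23} = π_3 · P_{32}.
From π_1 · 7/9 = π_2 · 1/9: π_2/π_1 = (7/9)/(1/9) = 7.
From π_2 · 1/10 = π_3 · 5/7: π_3/π_2 = (1/10)/(5/7) = 7/50.
Take π_1 proportional to 1; then unnormalized π = (1, 7, 49/50). Normalize by dividing by the sum 449/50:
  π = (50/449, 350/449, 49/449).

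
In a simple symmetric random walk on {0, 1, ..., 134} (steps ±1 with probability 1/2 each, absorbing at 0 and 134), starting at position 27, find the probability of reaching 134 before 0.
P(hit 134 before 0) = 27/134

Let u_k = P(hit 134 before 0 | start at k). Then u_0 = 0, u_134 = 1, and u_k = u_{k-1}/2 + u_{k+1}/2 for 1 ≤ k ≤ 133. This harmonic recurrence is solved by u_k = k/134, giving u_27 = 27/134.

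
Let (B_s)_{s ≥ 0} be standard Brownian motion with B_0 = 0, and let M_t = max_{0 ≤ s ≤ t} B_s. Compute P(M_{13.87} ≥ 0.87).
P(M_{13.87} ≥ 0.87) = 2·P(B_{13.87} ≥ 0.87) = 2(1 − Φ(0.87/√13.87)) ≈ 0.8153

By the reflection principle for Brownian motion, P(M_t ≥ a) = 2 · P(B_t ≥ a) for a ≥ 0. Since B_t ~ N(0, t), P(B_t ≥ 0.87) = 1 − Φ(0.87/√t) = 1 − Φ(0.87/√13.87) = 1 − Φ(0.2336). So
  P(M_{13.87} ≥ 0.87) = 2(1 − Φ(0.2336)) ≈ 0.8153.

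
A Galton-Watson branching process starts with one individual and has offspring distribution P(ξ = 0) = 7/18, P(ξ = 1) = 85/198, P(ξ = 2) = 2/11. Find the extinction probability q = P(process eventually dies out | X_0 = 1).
q = 1

Mean offspring μ = 0·7/18 + 1·85/198 + 2·2/11 = 157/198 ≤ 1. For μ ≤ 1 with offspring not concentrated at 1, the Galton-Watson process goes extinct almost surely, so q = 1.
(Algebraic check: The pgf is f(s) = 7/18 + 85/198·s + 2/11·s². The extinction probability q is the smallest fixed point of f in [0, 1]. Setting s = f(s):
  2/11·s² + (85/198 − 1)·s + 7/18 = 0
  2/11·s² − (7/18 + 2/11)·s + 7/18 = 0
which factors as (s − 1)·(2/11·s − 7/18) = 0, giving roots s = 1 and s = (7/18)/(2/11) = 77/36. Since 77/36 ≥ 1, the smallest root in [0, 1] is s = 1.)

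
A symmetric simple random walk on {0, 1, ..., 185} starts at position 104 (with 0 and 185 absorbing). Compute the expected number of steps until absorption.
E[τ | X_0 = 104] = 8424

Let v_k = E[τ | X_0 = k]. Boundary: v_0 = v_185 = 0. Recurrence: v_k = 1 + (v_{k-1} + v_{k+1})/2 for 1 ≤ k ≤ 184. The particular solution to v_k − (v_{k-1} + v_{k+1})/2 = 1 is v_k = −k^2. Adding homogeneous solution A + B k and matching boundaries gives v_k = k (185 − k). Substituting k = 104: v_104 = 104 · 81 = 8424.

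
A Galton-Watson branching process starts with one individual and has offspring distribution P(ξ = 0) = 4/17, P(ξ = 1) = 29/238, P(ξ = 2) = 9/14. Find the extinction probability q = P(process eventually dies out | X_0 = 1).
q = 56/153

The pgf is f(s) = 4/17 + 29/238·s + 9/14·s². The extinction probability q is the smallest fixed point of f in [0, 1]. Setting s = f(s):
  9/14·s² + (29/238 − 1)·s + 4/17 = 0
  9/14·s² − (4/17 + 9/14)·s + 4/17 = 0
which factors as (s − 1)·(9/14·s − 4/17) = 0, giving roots s = 1 and s = (4/17)/(9/14) = 56/153.
Mean offspring μ = 29/238 + 2·9/14 = 335/238 > 1 (supercritical), so q < 1. The extinction probability is the smaller root: q = (4/17)/(9/14) = 56/153.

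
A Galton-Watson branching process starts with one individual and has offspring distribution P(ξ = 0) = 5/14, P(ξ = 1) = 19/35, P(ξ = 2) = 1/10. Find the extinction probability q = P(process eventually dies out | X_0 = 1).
q = 1

Mean offspring μ = 0·5/14 + 1·19/35 + 2·1/10 = 26/35 ≤ 1. For μ ≤ 1 with offspring not concentrated at 1, the Galton-Watson process goes extinct almost surely, so q = 1.
(Algebraic check: The pgf is f(s) = 5/14 + 19/35·s + 1/10·s². The extinction probability q is the smallest fixed point of f in [0, 1]. Setting s = f(s):
  1/10·s² + (19/35 − 1)·s + 5/14 = 0
  1/10·s² − (5/14 + 1/10)·s + 5/14 = 0
which factors as (s − 1)·(1/10·s − 5/14) = 0, giving roots s = 1 and s = (5/14)/(1/10) = 25/7. Since 25/7 ≥ 1, the smallest root in [0, 1] is s = 1.)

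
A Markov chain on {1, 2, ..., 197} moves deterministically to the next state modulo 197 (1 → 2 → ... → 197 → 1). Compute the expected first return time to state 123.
E[T_123 | X_0 = 123] = 197

The chain cycles deterministically, so starting at state 123 it returns in exactly 197 steps. Equivalently, the stationary distribution is uniform π_j = 1/197 for every state j, so by Kac's formula E[T_123] = 1/π_123 = 197.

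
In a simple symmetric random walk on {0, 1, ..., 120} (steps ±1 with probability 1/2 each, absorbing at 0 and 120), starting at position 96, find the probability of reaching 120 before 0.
P(hit 120 before 0) = 96/120 = 4/5

Let u_k = P(hit 120 before 0 | start at k). Then u_0 = 0, u_120 = 1, and u_k = u_{k-1}/2 + u_{k+1}/2 for 1 ≤ k ≤ 119. This harmonic recurrence is solved by u_k = k/120, giving u_96 = 96/120 = 4/5.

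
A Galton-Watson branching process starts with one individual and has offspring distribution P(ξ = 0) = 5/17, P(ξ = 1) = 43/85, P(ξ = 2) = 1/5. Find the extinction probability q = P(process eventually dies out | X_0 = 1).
q = 1

Mean offspring μ = 0·5/17 + 1·43/85 + 2·1/5 = 77/85 ≤ 1. For μ ≤ 1 with offspring not concentrated at 1, the Galton-Watson process goes extinct almost surely, so q = 1.
(Algebraic check: The pgf is f(s) = 5/17 + 43/85·s + 1/5·s². The extinction probability q is the smallest fixed point of f in [0, 1]. Setting s = f(s):
  1/5·s² + (43/85 − 1)·s + 5/17 = 0
  1/5·s² − (5/17 + 1/5)·s + 5/17 = 0
which factors as (s − 1)·(1/5·s − 5/17) = 0, giving roots s = 1 and s = (5/17)/(1/5) = 25/17. Since 25/17 ≥ 1, the smallest root in [0, 1] is s = 1.)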